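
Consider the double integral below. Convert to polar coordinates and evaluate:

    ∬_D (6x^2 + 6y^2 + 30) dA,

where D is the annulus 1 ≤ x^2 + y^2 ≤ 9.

The region D is 1 ≤ r ≤ 3, 0 ≤ θ ≤ 2π in polar coordinates, where x = r cos(θ), y = r sin(θ), and dA = r dr dθ.

Under the substitution, the integrand becomes 6r^2 + 30, so

    ∬_D (6x^2 + 6y^2 + 30) dA = ∫_{0}^{2π} ∫_{1}^{3} (6r^2 + 30) · r dr dθ.

Inner integral (in r): ∫_{1}^{3} (6r^2 + 30) · r dr = 240.

Outer integral (in θ): ∫_{0}^{2π} (240) dθ = 480π.

Therefore ∬_D (6x^2 + 6y^2 + 30) dA = 480π.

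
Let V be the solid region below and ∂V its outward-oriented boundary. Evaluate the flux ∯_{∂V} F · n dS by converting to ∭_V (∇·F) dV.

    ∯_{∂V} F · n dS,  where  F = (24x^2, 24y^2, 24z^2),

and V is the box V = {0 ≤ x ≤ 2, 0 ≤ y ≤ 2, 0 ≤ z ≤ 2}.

By the divergence theorem,

    ∯_{∂V} F · n dS = ∭_V (∇ · F) dV.

Compute the divergence:
    ∇ · F = ∂F_x/∂x + ∂F_y/∂y + ∂F_z/∂z = 48x + 48y + 48z.

V is a rectangular box, so dV = dx dy dz with 0 ≤ x ≤ 2, 0 ≤ y ≤ 2, 0 ≤ z ≤ 2.

Integrate (48x + 48y + 48z) over V as an iterated integral:

    ∭_V (∇·F) dV = ∫_0^{2} ∫_0^{2} ∫_0^{2} (48x + 48y + 48z) dz dy dx.

Inner (z from 0 to 2): 96x + 96y + 96.
Middle (y from 0 to 2): 192x + 384.
Outer (x from 0 to 2): 1152.

Therefore ∯_{∂V} F · n dS = 1152.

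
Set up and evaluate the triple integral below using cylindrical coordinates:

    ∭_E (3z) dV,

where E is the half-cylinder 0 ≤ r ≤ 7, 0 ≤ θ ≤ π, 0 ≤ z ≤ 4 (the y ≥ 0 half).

In cylindrical coordinates, x = r cos(θ), y = r sin(θ), z = z, and dV = r dr dθ dz.

The integrand becomes 3z, so

    ∭_E (3z) dV = ∫_{0}^{π} ∫_{0}^{7} ∫_{0}^{4} (3z) · r dz dr dθ.

Inner (z): 24r.
Middle (r from 0 to 7): 588.
Outer (θ): 588π.

Therefore the triple integral equals 588π.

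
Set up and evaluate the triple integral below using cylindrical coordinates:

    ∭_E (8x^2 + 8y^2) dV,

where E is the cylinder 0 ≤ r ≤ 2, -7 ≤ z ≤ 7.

In cylindrical coordinates, x = r cos(θ), y = r sin(θ), z = z, and dV = r dr dθ dz.

The integrand becomes 8r^2, so

    ∭_E (8x^2 + 8y^2) dV = ∫_{0}^{2π} ∫_{0}^{2} ∫_{-7}^{7} (8r^2) · r dz dr dθ.

Inner (z): 112r^3.
Middle (r from 0 to 2): 448.
Outer (θ): 896π.

Therefore the triple integral equals 896π.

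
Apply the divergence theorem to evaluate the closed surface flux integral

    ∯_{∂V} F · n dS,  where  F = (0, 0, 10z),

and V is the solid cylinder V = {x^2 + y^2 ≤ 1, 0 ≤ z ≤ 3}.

By the divergence theorem,

    ∯_{∂V} F · n dS = ∭_V (∇ · F) dV.

Compute the divergence:
    ∇ · F = ∂F_x/∂x + ∂F_y/∂y + ∂F_z/∂z = 0 + 0 + 10 = 10.

In cylindrical coordinates, x = r cos(θ), y = r sin(θ), z = z, dV = r dr dθ dz, with 0 ≤ r ≤ 1, 0 ≤ θ ≤ 2π, 0 ≤ z ≤ 3.

The integrand, after substitution and multiplying by the volume element, becomes (10) · r, so

    ∭_V (∇·F) dV = ∫_0^{2π} ∫_0^{1} ∫_0^{3} (10) · r dz dr dθ.

Inner (z from 0 to 3): 30r.
Middle (r from 0 to 1): 15.
Outer (θ from 0 to 2π): 30π.

Therefore ∯_{∂V} F · n dS = 30π.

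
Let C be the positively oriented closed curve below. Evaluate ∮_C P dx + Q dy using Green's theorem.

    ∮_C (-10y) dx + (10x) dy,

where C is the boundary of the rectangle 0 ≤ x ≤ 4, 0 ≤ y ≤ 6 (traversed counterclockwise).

Green's theorem converts the closed line integral into a double integral over the enclosed region D:

    ∮_C P dx + Q dy = ∬_D (∂Q/∂x - ∂P/∂y) dA.

Here P = -10y, Q = 10x, so

    ∂Q/∂x = 10,    ∂P/∂y = -10,
    ∂Q/∂x - ∂P/∂y = 20.

D is the region 0 ≤ x ≤ 4, 0 ≤ y ≤ 6. Evaluating the double integral:

    ∬_D (20) dA = ∫_0^{4} ∫_0^{6} (20) dy dx.

Inner (y from 0 to 6): 120.
Outer (x from 0 to 4): 480.

Therefore ∮_C P dx + Q dy = 480.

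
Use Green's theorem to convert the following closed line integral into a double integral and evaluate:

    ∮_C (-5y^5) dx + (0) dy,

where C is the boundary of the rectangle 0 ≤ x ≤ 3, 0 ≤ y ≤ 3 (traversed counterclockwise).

Green's theorem converts the closed line integral into a double integral over the enclosed region D:

    ∮_C P dx + Q dy = ∬_D (∂Q/∂x - ∂P/∂y) dA.

Here P = -5y^5, Q = 0, so

    ∂Q/∂x = 0,    ∂P/∂y = -25y^4,
    ∂Q/∂x - ∂P/∂y = 25y^4.

D is the region 0 ≤ x ≤ 3, 0 ≤ y ≤ 3. Evaluating the double integral:

    ∬_D (25y^4) dA = ∫_0^{3} ∫_0^{3} (25y^4) dy dx.

Inner (y from 0 to 3): 1215.
Outer (x from 0 to 3): 3645.

Therefore ∮_C P dx + Q dy = 3645.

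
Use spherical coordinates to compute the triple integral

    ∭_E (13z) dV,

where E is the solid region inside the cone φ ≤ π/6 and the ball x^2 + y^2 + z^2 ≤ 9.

In spherical coordinates, x = ρ sin(φ) cos(θ), y = ρ sin(φ) sin(θ), z = ρ cos(φ), and dV = ρ^2 sin(φ) dρ dφ dθ.

The integrand becomes 13ρ cos(φ), so

    ∭_E (13z) dV = ∫_{0}^{2π} ∫_{0}^{π/6} ∫_{0}^{3} (13ρ cos(φ)) · ρ^2 sin(φ) dρ dφ dθ.

Inner (ρ): 1053sin(2φ)/8.
Middle (φ): 1053/32.
Outer (θ): 1053π/16.

Therefore the triple integral equals 1053π/16.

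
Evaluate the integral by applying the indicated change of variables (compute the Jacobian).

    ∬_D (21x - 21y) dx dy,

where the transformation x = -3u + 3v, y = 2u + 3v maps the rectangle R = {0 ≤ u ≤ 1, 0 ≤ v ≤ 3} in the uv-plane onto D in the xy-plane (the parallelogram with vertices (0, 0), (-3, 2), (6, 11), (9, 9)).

Compute the Jacobian determinant of (x, y) with respect to (u, v):

    ∂(x,y)/∂(u,v) = | -3  3 | = (-3)(3) - (3)(2) = -15.
                   | 2  3 |

Its absolute value is |J| = 15 (the area scaling factor).

Substituting x = -3u + 3v, y = 2u + 3v into the integrand,

    21x - 21y → -105u,

so the integral becomes

    ∬_R (-105u) · |J| du dv = ∫_0^1 ∫_0^3 (-1575u) dv du.

Inner (v): -4725u.
Outer (u): -4725/2.

Therefore ∬_D (21x - 21y) dx dy = -4725/2.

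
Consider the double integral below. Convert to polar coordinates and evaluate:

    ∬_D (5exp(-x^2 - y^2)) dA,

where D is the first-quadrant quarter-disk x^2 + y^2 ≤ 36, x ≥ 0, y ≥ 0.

The region D is 0 ≤ r ≤ 6, 0 ≤ θ ≤ π/2 in polar coordinates, where x = r cos(θ), y = r sin(θ), and dA = r dr dθ.

Under the substitution, the integrand becomes 5exp(-r^2), so

    ∬_D (5exp(-x^2 - y^2)) dA = ∫_{0}^{π/2} ∫_{0}^{6} (5exp(-r^2)) · r dr dθ.

Inner integral (in r): ∫_{0}^{6} (5exp(-r^2)) · r dr = 5/2 - 5exp(-36)/2.

Outer integral (in θ): ∫_{0}^{π/2} (5/2 - 5exp(-36)/2) dθ = -5π (1 - exp(36))exp(-36)/4.

Therefore ∬_D (5exp(-x^2 - y^2)) dA = -5π (1 - exp(36))exp(-36)/4.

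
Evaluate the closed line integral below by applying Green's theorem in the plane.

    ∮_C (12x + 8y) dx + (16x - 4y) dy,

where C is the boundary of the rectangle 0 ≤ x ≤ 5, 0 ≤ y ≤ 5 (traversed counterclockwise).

Green's theorem converts the closed line integral into a double integral over the enclosed region D:

    ∮_C P dx + Q dy = ∬_D (∂Q/∂x - ∂P/∂y) dA.

Here P = 12x + 8y, Q = 16x - 4y, so

    ∂Q/∂x = 16,    ∂P/∂y = 8,
    ∂Q/∂x - ∂P/∂y = 8.

D is the region 0 ≤ x ≤ 5, 0 ≤ y ≤ 5. Evaluating the double integral:

    ∬_D (8) dA = ∫_0^{5} ∫_0^{5} (8) dy dx.

Inner (y from 0 to 5): 40.
Outer (x from 0 to 5): 200.

Therefore ∮_C P dx + Q dy = 200.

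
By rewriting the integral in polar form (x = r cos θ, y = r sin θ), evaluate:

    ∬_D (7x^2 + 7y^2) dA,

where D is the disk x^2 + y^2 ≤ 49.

The region D is 0 ≤ r ≤ 7, 0 ≤ θ ≤ 2π in polar coordinates, where x = r cos(θ), y = r sin(θ), and dA = r dr dθ.

Under the substitution, the integrand becomes 7r^2, so

    ∬_D (7x^2 + 7y^2) dA = ∫_{0}^{2π} ∫_{0}^{7} (7r^2) · r dr dθ.

Inner integral (in r): ∫_{0}^{7} (7r^2) · r dr = 16807/4.

Outer integral (in θ): ∫_{0}^{2π} (16807/4) dθ = 16807π/2.

Therefore ∬_D (7x^2 + 7y^2) dA = 16807π/2.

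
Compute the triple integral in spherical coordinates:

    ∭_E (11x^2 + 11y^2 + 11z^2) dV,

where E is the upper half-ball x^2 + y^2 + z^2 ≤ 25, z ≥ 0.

In spherical coordinates, x = ρ sin(φ) cos(θ), y = ρ sin(φ) sin(θ), z = ρ cos(φ), and dV = ρ^2 sin(φ) dρ dφ dθ.

The integrand becomes 11ρ^2, so

    ∭_E (11x^2 + 11y^2 + 11z^2) dV = ∫_{0}^{2π} ∫_{0}^{π/2} ∫_{0}^{5} (11ρ^2) · ρ^2 sin(φ) dρ dφ dθ.

Inner (ρ): 6875sin(φ).
Middle (φ): 6875.
Outer (θ): 13750π.

Therefore the triple integral equals 13750π.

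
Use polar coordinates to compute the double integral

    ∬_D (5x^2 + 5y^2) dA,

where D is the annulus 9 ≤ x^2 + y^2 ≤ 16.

The region D is 3 ≤ r ≤ 4, 0 ≤ θ ≤ 2π in polar coordinates, where x = r cos(θ), y = r sin(θ), and dA = r dr dθ.

Under the substitution, the integrand becomes 5r^2, so

    ∬_D (5x^2 + 5y^2) dA = ∫_{0}^{2π} ∫_{3}^{4} (5r^2) · r dr dθ.

Inner integral (in r): ∫_{3}^{4} (5r^2) · r dr = 875/4.

Outer integral (in θ): ∫_{0}^{2π} (875/4) dθ = 875π/2.

Therefore ∬_D (5x^2 + 5y^2) dA = 875π/2.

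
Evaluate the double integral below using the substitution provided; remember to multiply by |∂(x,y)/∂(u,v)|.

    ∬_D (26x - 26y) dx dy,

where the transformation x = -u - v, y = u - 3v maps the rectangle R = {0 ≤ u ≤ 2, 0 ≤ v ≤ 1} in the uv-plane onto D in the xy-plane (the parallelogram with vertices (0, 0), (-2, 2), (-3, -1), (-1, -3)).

Compute the Jacobian determinant of (x, y) with respect to (u, v):

    ∂(x,y)/∂(u,v) = | -1  -1 | = (-1)(-3) - (-1)(1) = 4.
                   | 1  -3 |

Its absolute value is |J| = 4 (the area scaling factor).

Substituting x = -u - v, y = u - 3v into the integrand,

    26x - 26y → -52u + 52v,

so the integral becomes

    ∬_R (-52u + 52v) · |J| du dv = ∫_0^2 ∫_0^1 (-208u + 208v) dv du.

Inner (v): 104 - 208u.
Outer (u): -208.

Therefore ∬_D (26x - 26y) dx dy = -208.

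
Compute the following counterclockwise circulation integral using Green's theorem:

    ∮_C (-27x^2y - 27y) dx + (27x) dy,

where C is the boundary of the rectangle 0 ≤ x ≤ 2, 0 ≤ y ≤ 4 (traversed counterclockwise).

Green's theorem converts the closed line integral into a double integral over the enclosed region D:

    ∮_C P dx + Q dy = ∬_D (∂Q/∂x - ∂P/∂y) dA.

Here P = -27x^2y - 27y, Q = 27x, so

    ∂Q/∂x = 27,    ∂P/∂y = -27x^2 - 27,
    ∂Q/∂x - ∂P/∂y = 27x^2 + 54.

D is the region 0 ≤ x ≤ 2, 0 ≤ y ≤ 4. Evaluating the double integral:

    ∬_D (27x^2 + 54) dA = ∫_0^{2} ∫_0^{4} (27x^2 + 54) dy dx.

Inner (y from 0 to 4): 108x^2 + 216.
Outer (x from 0 to 2): 720.

Therefore ∮_C P dx + Q dy = 720.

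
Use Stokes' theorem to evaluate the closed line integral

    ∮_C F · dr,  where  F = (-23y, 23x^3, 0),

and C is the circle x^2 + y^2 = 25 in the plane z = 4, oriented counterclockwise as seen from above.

Let S be the flat disk x^2 + y^2 ≤ 25 in the plane z = 4, with upward unit normal n̂ = ẑ. By Stokes' theorem,

    ∮_C F · dr = ∬_S (∇ × F) · n̂ dS = ∬_D (curl F)_z dA,

where D is the disk x^2 + y^2 ≤ 25.

Compute the curl of F = (-23y, 23x^3, 0):
    (∇ × F)_x = ∂F_z/∂y - ∂F_y/∂z = 0,
    (∇ × F)_y = ∂F_x/∂z - ∂F_z/∂x = 0,
    (∇ × F)_z = ∂F_y/∂x - ∂F_x/∂y = 69x^2 + 23.

On z = 4, (curl F)_z = 69x^2 + 23.

Convert to polar (x = r cos θ, y = r sin θ, dA = r dr dθ); the integrand becomes 69r^2cos(θ)^2 + 23, so

    ∬_D (curl F)_z dA = ∫_0^{2π} ∫_0^{5} (69r^2cos(θ)^2 + 23) · r dr dθ.

Inner (r from 0 to 5): 43125cos(θ)^2/4 + 575/2.
Outer (θ from 0 to 2π): 45425π/4.

Therefore ∮_C F · dr = 45425π/4.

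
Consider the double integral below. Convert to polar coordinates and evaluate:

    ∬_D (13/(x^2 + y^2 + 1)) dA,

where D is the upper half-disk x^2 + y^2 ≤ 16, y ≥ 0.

The region D is 0 ≤ r ≤ 4, 0 ≤ θ ≤ π in polar coordinates, where x = r cos(θ), y = r sin(θ), and dA = r dr dθ.

Under the substitution, the integrand becomes 13/(r^2 + 1), so

    ∬_D (13/(x^2 + y^2 + 1)) dA = ∫_{0}^{π} ∫_{0}^{4} (13/(r^2 + 1)) · r dr dθ.

Inner integral (in r): ∫_{0}^{4} (13/(r^2 + 1)) · r dr = 13log(17)/2.

Outer integral (in θ): ∫_{0}^{π} (13log(17)/2) dθ = 13π log(17)/2.

Therefore ∬_D (13/(x^2 + y^2 + 1)) dA = 13π log(17)/2.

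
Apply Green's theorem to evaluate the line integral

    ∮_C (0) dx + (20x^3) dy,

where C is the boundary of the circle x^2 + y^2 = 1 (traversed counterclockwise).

Green's theorem converts the closed line integral into a double integral over the enclosed region D:

    ∮_C P dx + Q dy = ∬_D (∂Q/∂x - ∂P/∂y) dA.

Here P = 0, Q = 20x^3, so

    ∂Q/∂x = 60x^2,    ∂P/∂y = 0,
    ∂Q/∂x - ∂P/∂y = 60x^2.

D is the region x^2 + y^2 ≤ 1. Evaluating the double integral:

In polar coordinates (x = r cos θ, y = r sin θ, dA = r dr dθ) the integrand becomes 60r^2cos(θ)^2, so

    ∬_D (60x^2) dA = ∫_0^{2π} ∫_0^{1} (60r^2cos(θ)^2) · r dr dθ.

Inner (r from 0 to 1): 15cos(θ)^2.
Outer (θ from 0 to 2π): 15π.

Therefore ∮_C P dx + Q dy = 15π.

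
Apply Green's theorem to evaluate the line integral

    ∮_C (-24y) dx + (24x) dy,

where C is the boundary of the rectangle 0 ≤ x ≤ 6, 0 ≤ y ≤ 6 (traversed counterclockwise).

Green's theorem converts the closed line integral into a double integral over the enclosed region D:

    ∮_C P dx + Q dy = ∬_D (∂Q/∂x - ∂P/∂y) dA.

Here P = -24y, Q = 24x, so

    ∂Q/∂x = 24,    ∂P/∂y = -24,
    ∂Q/∂x - ∂P/∂y = 48.

D is the region 0 ≤ x ≤ 6, 0 ≤ y ≤ 6. Evaluating the double integral:

    ∬_D (48) dA = ∫_0^{6} ∫_0^{6} (48) dy dx.

Inner (y from 0 to 6): 288.
Outer (x from 0 to 6): 1728.

Therefore ∮_C P dx + Q dy = 1728.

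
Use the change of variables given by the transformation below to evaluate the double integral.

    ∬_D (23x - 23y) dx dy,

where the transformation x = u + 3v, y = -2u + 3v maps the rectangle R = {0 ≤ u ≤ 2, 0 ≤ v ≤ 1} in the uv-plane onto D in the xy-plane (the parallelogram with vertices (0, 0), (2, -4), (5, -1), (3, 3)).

Compute the Jacobian determinant of (x, y) with respect to (u, v):

    ∂(x,y)/∂(u,v) = | 1  3 | = (1)(3) - (3)(-2) = 9.
                   | -2  3 |

Its absolute value is |J| = 9 (the area scaling factor).

Substituting x = u + 3v, y = -2u + 3v into the integrand,

    23x - 23y → 69u,

so the integral becomes

    ∬_R (69u) · |J| du dv = ∫_0^2 ∫_0^1 (621u) dv du.

Inner (v): 621u.
Outer (u): 1242.

Therefore ∬_D (23x - 23y) dx dy = 1242.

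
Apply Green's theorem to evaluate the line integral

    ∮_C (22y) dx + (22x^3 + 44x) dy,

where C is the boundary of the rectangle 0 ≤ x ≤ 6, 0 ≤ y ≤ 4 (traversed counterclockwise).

Green's theorem converts the closed line integral into a double integral over the enclosed region D:

    ∮_C P dx + Q dy = ∬_D (∂Q/∂x - ∂P/∂y) dA.

Here P = 22y, Q = 22x^3 + 44x, so

    ∂Q/∂x = 66x^2 + 44,    ∂P/∂y = 22,
    ∂Q/∂x - ∂P/∂y = 66x^2 + 22.

D is the region 0 ≤ x ≤ 6, 0 ≤ y ≤ 4. Evaluating the double integral:

    ∬_D (66x^2 + 22) dA = ∫_0^{6} ∫_0^{4} (66x^2 + 22) dy dx.

Inner (y from 0 to 4): 264x^2 + 88.
Outer (x from 0 to 6): 19536.

Therefore ∮_C P dx + Q dy = 19536.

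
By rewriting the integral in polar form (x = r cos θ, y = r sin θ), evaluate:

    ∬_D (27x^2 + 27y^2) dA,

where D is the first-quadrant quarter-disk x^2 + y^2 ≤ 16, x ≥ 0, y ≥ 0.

The region D is 0 ≤ r ≤ 4, 0 ≤ θ ≤ π/2 in polar coordinates, where x = r cos(θ), y = r sin(θ), and dA = r dr dθ.

Under the substitution, the integrand becomes 27r^2, so

    ∬_D (27x^2 + 27y^2) dA = ∫_{0}^{π/2} ∫_{0}^{4} (27r^2) · r dr dθ.

Inner integral (in r): ∫_{0}^{4} (27r^2) · r dr = 1728.

Outer integral (in θ): ∫_{0}^{π/2} (1728) dθ = 864π.

Therefore ∬_D (27x^2 + 27y^2) dA = 864π.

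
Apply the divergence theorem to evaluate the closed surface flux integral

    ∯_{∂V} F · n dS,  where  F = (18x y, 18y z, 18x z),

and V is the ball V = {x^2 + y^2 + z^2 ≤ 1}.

By the divergence theorem,

    ∯_{∂V} F · n dS = ∭_V (∇ · F) dV.

Compute the divergence:
    ∇ · F = ∂F_x/∂x + ∂F_y/∂y + ∂F_z/∂z = 18y + 18z + 18x = 18x + 18y + 18z.

In spherical coordinates, x = ρ sin(φ) cos(θ), y = ρ sin(φ) sin(θ), z = ρ cos(φ), dV = ρ^2 sin(φ) dρ dφ dθ, with 0 ≤ ρ ≤ 1, 0 ≤ φ ≤ π, 0 ≤ θ ≤ 2π.

The integrand, after substitution and multiplying by the volume element, becomes (18ρ (sqrt(2)sin(φ)sin(θ + π/4) + cos(φ))) · ρ^2 sin(φ), so

    ∭_V (∇·F) dV = ∫_0^{2π} ∫_0^{π} ∫_0^{1} (18ρ (sqrt(2)sin(φ)sin(θ + π/4) + cos(φ))) · ρ^2 sin(φ) dρ dφ dθ.

Inner (ρ from 0 to 1): 9(sqrt(2)sin(φ)sin(θ + π/4) + cos(φ))sin(φ)/2.
Middle (φ from 0 to π): 9sqrt(2)π sin(θ + π/4)/4.
Outer (θ from 0 to 2π): 0.

Therefore ∯_{∂V} F · n dS = 0.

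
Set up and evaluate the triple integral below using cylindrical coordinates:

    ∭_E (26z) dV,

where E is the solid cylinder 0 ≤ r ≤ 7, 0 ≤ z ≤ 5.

In cylindrical coordinates, x = r cos(θ), y = r sin(θ), z = z, and dV = r dr dθ dz.

The integrand becomes 26z, so

    ∭_E (26z) dV = ∫_{0}^{2π} ∫_{0}^{7} ∫_{0}^{5} (26z) · r dz dr dθ.

Inner (z): 325r.
Middle (r from 0 to 7): 15925/2.
Outer (θ): 15925π.

Therefore the triple integral equals 15925π.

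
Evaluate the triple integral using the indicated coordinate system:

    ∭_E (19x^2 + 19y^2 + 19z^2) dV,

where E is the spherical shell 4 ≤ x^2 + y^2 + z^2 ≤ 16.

In spherical coordinates, x = ρ sin(φ) cos(θ), y = ρ sin(φ) sin(θ), z = ρ cos(φ), and dV = ρ^2 sin(φ) dρ dφ dθ.

The integrand becomes 19ρ^2, so

    ∭_E (19x^2 + 19y^2 + 19z^2) dV = ∫_{0}^{2π} ∫_{0}^{π} ∫_{2}^{4} (19ρ^2) · ρ^2 sin(φ) dρ dφ dθ.

Inner (ρ): 18848sin(φ)/5.
Middle (φ): 37696/5.
Outer (θ): 75392π/5.

Therefore the triple integral equals 75392π/5.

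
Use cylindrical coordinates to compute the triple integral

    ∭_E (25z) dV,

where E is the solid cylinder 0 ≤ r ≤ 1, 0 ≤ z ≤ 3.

In cylindrical coordinates, x = r cos(θ), y = r sin(θ), z = z, and dV = r dr dθ dz.

The integrand becomes 25z, so

    ∭_E (25z) dV = ∫_{0}^{2π} ∫_{0}^{1} ∫_{0}^{3} (25z) · r dz dr dθ.

Inner (z): 225r/2.
Middle (r from 0 to 1): 225/4.
Outer (θ): 225π/2.

Therefore the triple integral equals 225π/2.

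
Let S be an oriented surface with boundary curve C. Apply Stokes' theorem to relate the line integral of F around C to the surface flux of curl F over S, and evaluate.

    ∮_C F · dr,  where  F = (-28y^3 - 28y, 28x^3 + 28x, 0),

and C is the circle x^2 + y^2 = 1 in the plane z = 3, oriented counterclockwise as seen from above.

Let S be the flat disk x^2 + y^2 ≤ 1 in the plane z = 3, with upward unit normal n̂ = ẑ. By Stokes' theorem,

    ∮_C F · dr = ∬_S (∇ × F) · n̂ dS = ∬_D (curl F)_z dA,

where D is the disk x^2 + y^2 ≤ 1.

Compute the curl of F = (-28y^3 - 28y, 28x^3 + 28x, 0):
    (∇ × F)_x = ∂F_z/∂y - ∂F_y/∂z = 0,
    (∇ × F)_y = ∂F_x/∂z - ∂F_z/∂x = 0,
    (∇ × F)_z = ∂F_y/∂x - ∂F_x/∂y = 84x^2 + 84y^2 + 56.

On z = 3, (curl F)_z = 84x^2 + 84y^2 + 56.

Convert to polar (x = r cos θ, y = r sin θ, dA = r dr dθ); the integrand becomes 84r^2 + 56, so

    ∬_D (curl F)_z dA = ∫_0^{2π} ∫_0^{1} (84r^2 + 56) · r dr dθ.

Inner (r from 0 to 1): 49.
Outer (θ from 0 to 2π): 98π.

Therefore ∮_C F · dr = 98π.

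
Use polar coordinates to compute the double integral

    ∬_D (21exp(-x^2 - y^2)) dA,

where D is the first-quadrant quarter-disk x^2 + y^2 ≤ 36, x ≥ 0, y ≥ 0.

The region D is 0 ≤ r ≤ 6, 0 ≤ θ ≤ π/2 in polar coordinates, where x = r cos(θ), y = r sin(θ), and dA = r dr dθ.

Under the substitution, the integrand becomes 21exp(-r^2), so

    ∬_D (21exp(-x^2 - y^2)) dA = ∫_{0}^{π/2} ∫_{0}^{6} (21exp(-r^2)) · r dr dθ.

Inner integral (in r): ∫_{0}^{6} (21exp(-r^2)) · r dr = 21/2 - 21exp(-36)/2.

Outer integral (in θ): ∫_{0}^{π/2} (21/2 - 21exp(-36)/2) dθ = -21π (1 - exp(36))exp(-36)/4.

Therefore ∬_D (21exp(-x^2 - y^2)) dA = -21π (1 - exp(36))exp(-36)/4.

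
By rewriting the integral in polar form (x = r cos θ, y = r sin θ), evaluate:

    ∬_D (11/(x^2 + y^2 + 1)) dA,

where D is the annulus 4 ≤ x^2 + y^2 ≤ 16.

The region D is 2 ≤ r ≤ 4, 0 ≤ θ ≤ 2π in polar coordinates, where x = r cos(θ), y = r sin(θ), and dA = r dr dθ.

Under the substitution, the integrand becomes 11/(r^2 + 1), so

    ∬_D (11/(x^2 + y^2 + 1)) dA = ∫_{0}^{2π} ∫_{2}^{4} (11/(r^2 + 1)) · r dr dθ.

Inner integral (in r): ∫_{2}^{4} (11/(r^2 + 1)) · r dr = log(1419857sqrt(85)/15625).

Outer integral (in θ): ∫_{0}^{2π} (log(1419857sqrt(85)/15625)) dθ = log((1419857sqrt(85)/15625)^(2π)).

Therefore ∬_D (11/(x^2 + y^2 + 1)) dA = log((1419857sqrt(85)/15625)^(2π)).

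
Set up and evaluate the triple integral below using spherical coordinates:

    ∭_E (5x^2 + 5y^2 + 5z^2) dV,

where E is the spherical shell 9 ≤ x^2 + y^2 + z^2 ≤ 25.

In spherical coordinates, x = ρ sin(φ) cos(θ), y = ρ sin(φ) sin(θ), z = ρ cos(φ), and dV = ρ^2 sin(φ) dρ dφ dθ.

The integrand becomes 5ρ^2, so

    ∭_E (5x^2 + 5y^2 + 5z^2) dV = ∫_{0}^{2π} ∫_{0}^{π} ∫_{3}^{5} (5ρ^2) · ρ^2 sin(φ) dρ dφ dθ.

Inner (ρ): 2882sin(φ).
Middle (φ): 5764.
Outer (θ): 11528π.

Therefore the triple integral equals 11528π.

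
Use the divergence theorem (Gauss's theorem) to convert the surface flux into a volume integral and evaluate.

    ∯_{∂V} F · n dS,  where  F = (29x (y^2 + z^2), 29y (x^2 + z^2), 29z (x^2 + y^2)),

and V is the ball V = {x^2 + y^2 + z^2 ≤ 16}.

By the divergence theorem,

    ∯_{∂V} F · n dS = ∭_V (∇ · F) dV.

Compute the divergence:
    ∇ · F = ∂F_x/∂x + ∂F_y/∂y + ∂F_z/∂z = 29y^2 + 29z^2 + 29x^2 + 29z^2 + 29x^2 + 29y^2 = 58x^2 + 58y^2 + 58z^2.

In spherical coordinates, x = ρ sin(φ) cos(θ), y = ρ sin(φ) sin(θ), z = ρ cos(φ), dV = ρ^2 sin(φ) dρ dφ dθ, with 0 ≤ ρ ≤ 4, 0 ≤ φ ≤ π, 0 ≤ θ ≤ 2π.

The integrand, after substitution and multiplying by the volume element, becomes (58ρ^2) · ρ^2 sin(φ), so

    ∭_V (∇·F) dV = ∫_0^{2π} ∫_0^{π} ∫_0^{4} (58ρ^2) · ρ^2 sin(φ) dρ dφ dθ.

Inner (ρ from 0 to 4): 59392sin(φ)/5.
Middle (φ from 0 to π): 118784/5.
Outer (θ from 0 to 2π): 237568π/5.

Therefore ∯_{∂V} F · n dS = 237568π/5.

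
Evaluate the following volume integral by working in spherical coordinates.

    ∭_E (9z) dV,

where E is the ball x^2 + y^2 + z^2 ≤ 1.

In spherical coordinates, x = ρ sin(φ) cos(θ), y = ρ sin(φ) sin(θ), z = ρ cos(φ), and dV = ρ^2 sin(φ) dρ dφ dθ.

The integrand becomes 9ρ cos(φ), so

    ∭_E (9z) dV = ∫_{0}^{2π} ∫_{0}^{π} ∫_{0}^{1} (9ρ cos(φ)) · ρ^2 sin(φ) dρ dφ dθ.

Inner (ρ): 9sin(2φ)/8.
Middle (φ): 0.
Outer (θ): 0.

Therefore the triple integral equals 0.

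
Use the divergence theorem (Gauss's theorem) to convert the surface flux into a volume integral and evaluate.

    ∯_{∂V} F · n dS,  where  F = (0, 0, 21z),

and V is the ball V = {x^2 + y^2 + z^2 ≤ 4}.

By the divergence theorem,

    ∯_{∂V} F · n dS = ∭_V (∇ · F) dV.

Compute the divergence:
    ∇ · F = ∂F_x/∂x + ∂F_y/∂y + ∂F_z/∂z = 0 + 0 + 21 = 21.

In spherical coordinates, x = ρ sin(φ) cos(θ), y = ρ sin(φ) sin(θ), z = ρ cos(φ), dV = ρ^2 sin(φ) dρ dφ dθ, with 0 ≤ ρ ≤ 2, 0 ≤ φ ≤ π, 0 ≤ θ ≤ 2π.

The integrand, after substitution and multiplying by the volume element, becomes (21) · ρ^2 sin(φ), so

    ∭_V (∇·F) dV = ∫_0^{2π} ∫_0^{π} ∫_0^{2} (21) · ρ^2 sin(φ) dρ dφ dθ.

Inner (ρ from 0 to 2): 56sin(φ).
Middle (φ from 0 to π): 112.
Outer (θ from 0 to 2π): 224π.

Therefore ∯_{∂V} F · n dS = 224π.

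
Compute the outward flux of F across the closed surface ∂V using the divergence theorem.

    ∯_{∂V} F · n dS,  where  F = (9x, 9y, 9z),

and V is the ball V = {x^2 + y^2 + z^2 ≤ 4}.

By the divergence theorem,

    ∯_{∂V} F · n dS = ∭_V (∇ · F) dV.

Compute the divergence:
    ∇ · F = ∂F_x/∂x + ∂F_y/∂y + ∂F_z/∂z = 9 + 9 + 9 = 27.

In spherical coordinates, x = ρ sin(φ) cos(θ), y = ρ sin(φ) sin(θ), z = ρ cos(φ), dV = ρ^2 sin(φ) dρ dφ dθ, with 0 ≤ ρ ≤ 2, 0 ≤ φ ≤ π, 0 ≤ θ ≤ 2π.

The integrand, after substitution and multiplying by the volume element, becomes (27) · ρ^2 sin(φ), so

    ∭_V (∇·F) dV = ∫_0^{2π} ∫_0^{π} ∫_0^{2} (27) · ρ^2 sin(φ) dρ dφ dθ.

Inner (ρ from 0 to 2): 72sin(φ).
Middle (φ from 0 to π): 144.
Outer (θ from 0 to 2π): 288π.

Therefore ∯_{∂V} F · n dS = 288π.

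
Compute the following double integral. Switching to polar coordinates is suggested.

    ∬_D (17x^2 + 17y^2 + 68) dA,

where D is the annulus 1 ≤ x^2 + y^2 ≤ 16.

The region D is 1 ≤ r ≤ 4, 0 ≤ θ ≤ 2π in polar coordinates, where x = r cos(θ), y = r sin(θ), and dA = r dr dθ.

Under the substitution, the integrand becomes 17r^2 + 68, so

    ∬_D (17x^2 + 17y^2 + 68) dA = ∫_{0}^{2π} ∫_{1}^{4} (17r^2 + 68) · r dr dθ.

Inner integral (in r): ∫_{1}^{4} (17r^2 + 68) · r dr = 6375/4.

Outer integral (in θ): ∫_{0}^{2π} (6375/4) dθ = 6375π/2.

Therefore ∬_D (17x^2 + 17y^2 + 68) dA = 6375π/2.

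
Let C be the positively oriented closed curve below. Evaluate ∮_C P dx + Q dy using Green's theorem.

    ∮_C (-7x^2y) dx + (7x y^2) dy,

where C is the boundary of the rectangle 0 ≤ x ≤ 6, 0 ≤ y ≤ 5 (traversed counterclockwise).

Green's theorem converts the closed line integral into a double integral over the enclosed region D:

    ∮_C P dx + Q dy = ∬_D (∂Q/∂x - ∂P/∂y) dA.

Here P = -7x^2y, Q = 7x y^2, so

    ∂Q/∂x = 7y^2,    ∂P/∂y = -7x^2,
    ∂Q/∂x - ∂P/∂y = 7x^2 + 7y^2.

D is the region 0 ≤ x ≤ 6, 0 ≤ y ≤ 5. Evaluating the double integral:

    ∬_D (7x^2 + 7y^2) dA = ∫_0^{6} ∫_0^{5} (7x^2 + 7y^2) dy dx.

Inner (y from 0 to 5): 35x^2 + 875/3.
Outer (x from 0 to 6): 4270.

Therefore ∮_C P dx + Q dy = 4270.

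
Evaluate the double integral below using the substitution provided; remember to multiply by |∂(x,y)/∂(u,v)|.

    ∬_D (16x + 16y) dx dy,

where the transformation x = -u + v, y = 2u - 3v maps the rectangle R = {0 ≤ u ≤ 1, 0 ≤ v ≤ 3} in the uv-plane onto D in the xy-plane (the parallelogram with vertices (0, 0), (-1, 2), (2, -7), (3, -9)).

Compute the Jacobian determinant of (x, y) with respect to (u, v):

    ∂(x,y)/∂(u,v) = | -1  1 | = (-1)(-3) - (1)(2) = 1.
                   | 2  -3 |

Its absolute value is |J| = 1 (the area scaling factor).

Substituting x = -u + v, y = 2u - 3v into the integrand,

    16x + 16y → 16u - 32v,

so the integral becomes

    ∬_R (16u - 32v) · |J| du dv = ∫_0^1 ∫_0^3 (16u - 32v) dv du.

Inner (v): 48u - 144.
Outer (u): -120.

Therefore ∬_D (16x + 16y) dx dy = -120.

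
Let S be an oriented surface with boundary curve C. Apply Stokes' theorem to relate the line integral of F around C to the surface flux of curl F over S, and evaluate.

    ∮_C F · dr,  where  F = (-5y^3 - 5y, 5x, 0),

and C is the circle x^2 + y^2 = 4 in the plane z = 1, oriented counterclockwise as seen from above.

Let S be the flat disk x^2 + y^2 ≤ 4 in the plane z = 1, with upward unit normal n̂ = ẑ. By Stokes' theorem,

    ∮_C F · dr = ∬_S (∇ × F) · n̂ dS = ∬_D (curl F)_z dA,

where D is the disk x^2 + y^2 ≤ 4.

Compute the curl of F = (-5y^3 - 5y, 5x, 0):
    (∇ × F)_x = ∂F_z/∂y - ∂F_y/∂z = 0,
    (∇ × F)_y = ∂F_x/∂z - ∂F_z/∂x = 0,
    (∇ × F)_z = ∂F_y/∂x - ∂F_x/∂y = 15y^2 + 10.

On z = 1, (curl F)_z = 15y^2 + 10.

Convert to polar (x = r cos θ, y = r sin θ, dA = r dr dθ); the integrand becomes 15r^2sin(θ)^2 + 10, so

    ∬_D (curl F)_z dA = ∫_0^{2π} ∫_0^{2} (15r^2sin(θ)^2 + 10) · r dr dθ.

Inner (r from 0 to 2): 60sin(θ)^2 + 20.
Outer (θ from 0 to 2π): 100π.

Therefore ∮_C F · dr = 100π.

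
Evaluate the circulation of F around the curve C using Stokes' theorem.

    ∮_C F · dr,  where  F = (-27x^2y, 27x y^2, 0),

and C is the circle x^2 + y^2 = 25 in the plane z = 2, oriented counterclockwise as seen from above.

Let S be the flat disk x^2 + y^2 ≤ 25 in the plane z = 2, with upward unit normal n̂ = ẑ. By Stokes' theorem,

    ∮_C F · dr = ∬_S (∇ × F) · n̂ dS = ∬_D (curl F)_z dA,

where D is the disk x^2 + y^2 ≤ 25.

Compute the curl of F = (-27x^2y, 27x y^2, 0):
    (∇ × F)_x = ∂F_z/∂y - ∂F_y/∂z = 0,
    (∇ × F)_y = ∂F_x/∂z - ∂F_z/∂x = 0,
    (∇ × F)_z = ∂F_y/∂x - ∂F_x/∂y = 27x^2 + 27y^2.

On z = 2, (curl F)_z = 27x^2 + 27y^2.

Convert to polar (x = r cos θ, y = r sin θ, dA = r dr dθ); the integrand becomes 27r^2, so

    ∬_D (curl F)_z dA = ∫_0^{2π} ∫_0^{5} (27r^2) · r dr dθ.

Inner (r from 0 to 5): 16875/4.
Outer (θ from 0 to 2π): 16875π/2.

Therefore ∮_C F · dr = 16875π/2.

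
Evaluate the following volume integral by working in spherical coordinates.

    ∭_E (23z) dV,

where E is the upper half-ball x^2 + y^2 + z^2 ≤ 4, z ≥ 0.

In spherical coordinates, x = ρ sin(φ) cos(θ), y = ρ sin(φ) sin(θ), z = ρ cos(φ), and dV = ρ^2 sin(φ) dρ dφ dθ.

The integrand becomes 23ρ cos(φ), so

    ∭_E (23z) dV = ∫_{0}^{2π} ∫_{0}^{π/2} ∫_{0}^{2} (23ρ cos(φ)) · ρ^2 sin(φ) dρ dφ dθ.

Inner (ρ): 46sin(2φ).
Middle (φ): 46.
Outer (θ): 92π.

Therefore the triple integral equals 92π.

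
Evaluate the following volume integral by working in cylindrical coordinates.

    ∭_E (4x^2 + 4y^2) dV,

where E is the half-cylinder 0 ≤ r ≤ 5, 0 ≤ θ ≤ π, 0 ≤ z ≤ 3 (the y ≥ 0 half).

In cylindrical coordinates, x = r cos(θ), y = r sin(θ), z = z, and dV = r dr dθ dz.

The integrand becomes 4r^2, so

    ∭_E (4x^2 + 4y^2) dV = ∫_{0}^{π} ∫_{0}^{5} ∫_{0}^{3} (4r^2) · r dz dr dθ.

Inner (z): 12r^3.
Middle (r from 0 to 5): 1875.
Outer (θ): 1875π.

Therefore the triple integral equals 1875π.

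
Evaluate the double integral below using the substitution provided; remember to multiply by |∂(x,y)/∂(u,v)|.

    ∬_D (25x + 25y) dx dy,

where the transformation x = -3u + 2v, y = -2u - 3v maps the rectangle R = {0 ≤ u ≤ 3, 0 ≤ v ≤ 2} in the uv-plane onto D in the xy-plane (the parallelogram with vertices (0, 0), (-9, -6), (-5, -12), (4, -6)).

Compute the Jacobian determinant of (x, y) with respect to (u, v):

    ∂(x,y)/∂(u,v) = | -3  2 | = (-3)(-3) - (2)(-2) = 13.
                   | -2  -3 |

Its absolute value is |J| = 13 (the area scaling factor).

Substituting x = -3u + 2v, y = -2u - 3v into the integrand,

    25x + 25y → -125u - 25v,

so the integral becomes

    ∬_R (-125u - 25v) · |J| du dv = ∫_0^3 ∫_0^2 (-1625u - 325v) dv du.

Inner (v): -3250u - 650.
Outer (u): -16575.

Therefore ∬_D (25x + 25y) dx dy = -16575.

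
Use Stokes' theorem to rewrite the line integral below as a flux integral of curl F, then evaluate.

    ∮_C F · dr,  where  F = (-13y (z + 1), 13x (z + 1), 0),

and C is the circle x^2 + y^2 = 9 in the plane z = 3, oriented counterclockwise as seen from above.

Let S be the flat disk x^2 + y^2 ≤ 9 in the plane z = 3, with upward unit normal n̂ = ẑ. By Stokes' theorem,

    ∮_C F · dr = ∬_S (∇ × F) · n̂ dS = ∬_D (curl F)_z dA,

where D is the disk x^2 + y^2 ≤ 9.

Compute the curl of F = (-13y (z + 1), 13x (z + 1), 0):
    (∇ × F)_x = ∂F_z/∂y - ∂F_y/∂z = -13x,
    (∇ × F)_y = ∂F_x/∂z - ∂F_z/∂x = -13y,
    (∇ × F)_z = ∂F_y/∂x - ∂F_x/∂y = 26z + 26.

On z = 3, (curl F)_z = 104.

Convert to polar (x = r cos θ, y = r sin θ, dA = r dr dθ); the integrand becomes 104, so

    ∬_D (curl F)_z dA = ∫_0^{2π} ∫_0^{3} (104) · r dr dθ.

Inner (r from 0 to 3): 468.
Outer (θ from 0 to 2π): 936π.

Therefore ∮_C F · dr = 936π.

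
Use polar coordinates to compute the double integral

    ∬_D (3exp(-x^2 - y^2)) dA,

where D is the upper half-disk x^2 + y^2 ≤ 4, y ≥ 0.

The region D is 0 ≤ r ≤ 2, 0 ≤ θ ≤ π in polar coordinates, where x = r cos(θ), y = r sin(θ), and dA = r dr dθ.

Under the substitution, the integrand becomes 3exp(-r^2), so

    ∬_D (3exp(-x^2 - y^2)) dA = ∫_{0}^{π} ∫_{0}^{2} (3exp(-r^2)) · r dr dθ.

Inner integral (in r): ∫_{0}^{2} (3exp(-r^2)) · r dr = 3/2 - 3exp(-4)/2.

Outer integral (in θ): ∫_{0}^{π} (3/2 - 3exp(-4)/2) dθ = -3π (1 - exp(4))exp(-4)/2.

Therefore ∬_D (3exp(-x^2 - y^2)) dA = -3π (1 - exp(4))exp(-4)/2.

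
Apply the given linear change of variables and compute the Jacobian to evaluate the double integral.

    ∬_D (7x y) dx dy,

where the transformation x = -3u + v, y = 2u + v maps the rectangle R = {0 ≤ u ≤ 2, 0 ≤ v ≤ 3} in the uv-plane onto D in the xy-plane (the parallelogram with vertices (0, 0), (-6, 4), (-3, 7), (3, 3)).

Compute the Jacobian determinant of (x, y) with respect to (u, v):

    ∂(x,y)/∂(u,v) = | -3  1 | = (-3)(1) - (1)(2) = -5.
                   | 2  1 |

Its absolute value is |J| = 5 (the area scaling factor).

Substituting x = -3u + v, y = 2u + v into the integrand,

    7x y → -42u^2 - 7u v + 7v^2,

so the integral becomes

    ∬_R (-42u^2 - 7u v + 7v^2) · |J| du dv = ∫_0^2 ∫_0^3 (-210u^2 - 35u v + 35v^2) dv du.

Inner (v): -630u^2 - 315u/2 + 315.
Outer (u): -1365.

Therefore ∬_D (7x y) dx dy = -1365.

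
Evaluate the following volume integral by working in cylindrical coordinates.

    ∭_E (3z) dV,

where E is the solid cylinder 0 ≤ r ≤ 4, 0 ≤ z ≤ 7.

In cylindrical coordinates, x = r cos(θ), y = r sin(θ), z = z, and dV = r dr dθ dz.

The integrand becomes 3z, so

    ∭_E (3z) dV = ∫_{0}^{2π} ∫_{0}^{4} ∫_{0}^{7} (3z) · r dz dr dθ.

Inner (z): 147r/2.
Middle (r from 0 to 4): 588.
Outer (θ): 1176π.

Therefore the triple integral equals 1176π.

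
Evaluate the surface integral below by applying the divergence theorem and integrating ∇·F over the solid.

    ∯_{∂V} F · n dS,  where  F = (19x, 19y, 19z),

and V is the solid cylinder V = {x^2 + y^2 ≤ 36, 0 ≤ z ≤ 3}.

By the divergence theorem,

    ∯_{∂V} F · n dS = ∭_V (∇ · F) dV.

Compute the divergence:
    ∇ · F = ∂F_x/∂x + ∂F_y/∂y + ∂F_z/∂z = 19 + 19 + 19 = 57.

In cylindrical coordinates, x = r cos(θ), y = r sin(θ), z = z, dV = r dr dθ dz, with 0 ≤ r ≤ 6, 0 ≤ θ ≤ 2π, 0 ≤ z ≤ 3.

The integrand, after substitution and multiplying by the volume element, becomes (57) · r, so

    ∭_V (∇·F) dV = ∫_0^{2π} ∫_0^{6} ∫_0^{3} (57) · r dz dr dθ.

Inner (z from 0 to 3): 171r.
Middle (r from 0 to 6): 3078.
Outer (θ from 0 to 2π): 6156π.

Therefore ∯_{∂V} F · n dS = 6156π.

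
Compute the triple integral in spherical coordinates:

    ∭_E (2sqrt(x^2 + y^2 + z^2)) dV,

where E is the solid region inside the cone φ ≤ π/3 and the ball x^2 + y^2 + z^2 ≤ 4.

In spherical coordinates, x = ρ sin(φ) cos(θ), y = ρ sin(φ) sin(θ), z = ρ cos(φ), and dV = ρ^2 sin(φ) dρ dφ dθ.

The integrand becomes 2ρ, so

    ∭_E (2sqrt(x^2 + y^2 + z^2)) dV = ∫_{0}^{2π} ∫_{0}^{π/3} ∫_{0}^{2} (2ρ) · ρ^2 sin(φ) dρ dφ dθ.

Inner (ρ): 8sin(φ).
Middle (φ): 4.
Outer (θ): 8π.

Therefore the triple integral equals 8π.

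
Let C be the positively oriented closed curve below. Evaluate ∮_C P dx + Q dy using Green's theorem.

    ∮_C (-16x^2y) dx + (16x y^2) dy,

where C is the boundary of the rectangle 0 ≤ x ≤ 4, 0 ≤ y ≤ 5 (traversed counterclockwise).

Green's theorem converts the closed line integral into a double integral over the enclosed region D:

    ∮_C P dx + Q dy = ∬_D (∂Q/∂x - ∂P/∂y) dA.

Here P = -16x^2y, Q = 16x y^2, so

    ∂Q/∂x = 16y^2,    ∂P/∂y = -16x^2,
    ∂Q/∂x - ∂P/∂y = 16x^2 + 16y^2.

D is the region 0 ≤ x ≤ 4, 0 ≤ y ≤ 5. Evaluating the double integral:

    ∬_D (16x^2 + 16y^2) dA = ∫_0^{4} ∫_0^{5} (16x^2 + 16y^2) dy dx.

Inner (y from 0 to 5): 80x^2 + 2000/3.
Outer (x from 0 to 4): 13120/3.

Therefore ∮_C P dx + Q dy = 13120/3.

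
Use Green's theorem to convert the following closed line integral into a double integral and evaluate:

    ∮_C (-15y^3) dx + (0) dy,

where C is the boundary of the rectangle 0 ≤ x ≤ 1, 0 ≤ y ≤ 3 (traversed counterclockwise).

Green's theorem converts the closed line integral into a double integral over the enclosed region D:

    ∮_C P dx + Q dy = ∬_D (∂Q/∂x - ∂P/∂y) dA.

Here P = -15y^3, Q = 0, so

    ∂Q/∂x = 0,    ∂P/∂y = -45y^2,
    ∂Q/∂x - ∂P/∂y = 45y^2.

D is the region 0 ≤ x ≤ 1, 0 ≤ y ≤ 3. Evaluating the double integral:

    ∬_D (45y^2) dA = ∫_0^{1} ∫_0^{3} (45y^2) dy dx.

Inner (y from 0 to 3): 405.
Outer (x from 0 to 1): 405.

Therefore ∮_C P dx + Q dy = 405.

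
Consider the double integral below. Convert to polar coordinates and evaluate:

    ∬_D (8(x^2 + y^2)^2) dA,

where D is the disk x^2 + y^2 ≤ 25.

The region D is 0 ≤ r ≤ 5, 0 ≤ θ ≤ 2π in polar coordinates, where x = r cos(θ), y = r sin(θ), and dA = r dr dθ.

Under the substitution, the integrand becomes 8r^4, so

    ∬_D (8(x^2 + y^2)^2) dA = ∫_{0}^{2π} ∫_{0}^{5} (8r^4) · r dr dθ.

Inner integral (in r): ∫_{0}^{5} (8r^4) · r dr = 62500/3.

Outer integral (in θ): ∫_{0}^{2π} (62500/3) dθ = 125000π/3.

Therefore ∬_D (8(x^2 + y^2)^2) dA = 125000π/3.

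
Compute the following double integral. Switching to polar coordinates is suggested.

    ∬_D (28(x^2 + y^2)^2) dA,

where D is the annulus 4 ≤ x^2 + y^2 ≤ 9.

The region D is 2 ≤ r ≤ 3, 0 ≤ θ ≤ 2π in polar coordinates, where x = r cos(θ), y = r sin(θ), and dA = r dr dθ.

Under the substitution, the integrand becomes 28r^4, so

    ∬_D (28(x^2 + y^2)^2) dA = ∫_{0}^{2π} ∫_{2}^{3} (28r^4) · r dr dθ.

Inner integral (in r): ∫_{2}^{3} (28r^4) · r dr = 9310/3.

Outer integral (in θ): ∫_{0}^{2π} (9310/3) dθ = 18620π/3.

Therefore ∬_D (28(x^2 + y^2)^2) dA = 18620π/3.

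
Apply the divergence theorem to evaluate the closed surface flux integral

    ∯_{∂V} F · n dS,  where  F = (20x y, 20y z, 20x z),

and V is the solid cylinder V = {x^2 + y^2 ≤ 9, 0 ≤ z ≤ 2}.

By the divergence theorem,

    ∯_{∂V} F · n dS = ∭_V (∇ · F) dV.

Compute the divergence:
    ∇ · F = ∂F_x/∂x + ∂F_y/∂y + ∂F_z/∂z = 20y + 20z + 20x = 20x + 20y + 20z.

In cylindrical coordinates, x = r cos(θ), y = r sin(θ), z = z, dV = r dr dθ dz, with 0 ≤ r ≤ 3, 0 ≤ θ ≤ 2π, 0 ≤ z ≤ 2.

The integrand, after substitution and multiplying by the volume element, becomes (20sqrt(2)r sin(θ + π/4) + 20z) · r, so

    ∭_V (∇·F) dV = ∫_0^{2π} ∫_0^{3} ∫_0^{2} (20sqrt(2)r sin(θ + π/4) + 20z) · r dz dr dθ.

Inner (z from 0 to 2): 40r (sqrt(2)r sin(θ + π/4) + 1).
Middle (r from 0 to 3): 360sqrt(2)sin(θ + π/4) + 180.
Outer (θ from 0 to 2π): 360π.

Therefore ∯_{∂V} F · n dS = 360π.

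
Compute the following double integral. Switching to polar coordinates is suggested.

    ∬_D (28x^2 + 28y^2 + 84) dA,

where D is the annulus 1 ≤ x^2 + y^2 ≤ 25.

The region D is 1 ≤ r ≤ 5, 0 ≤ θ ≤ 2π in polar coordinates, where x = r cos(θ), y = r sin(θ), and dA = r dr dθ.

Under the substitution, the integrand becomes 28r^2 + 84, so

    ∬_D (28x^2 + 28y^2 + 84) dA = ∫_{0}^{2π} ∫_{1}^{5} (28r^2 + 84) · r dr dθ.

Inner integral (in r): ∫_{1}^{5} (28r^2 + 84) · r dr = 5376.

Outer integral (in θ): ∫_{0}^{2π} (5376) dθ = 10752π.

Therefore ∬_D (28x^2 + 28y^2 + 84) dA = 10752π.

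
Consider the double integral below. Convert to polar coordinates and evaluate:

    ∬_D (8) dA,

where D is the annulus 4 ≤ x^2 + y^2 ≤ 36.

The region D is 2 ≤ r ≤ 6, 0 ≤ θ ≤ 2π in polar coordinates, where x = r cos(θ), y = r sin(θ), and dA = r dr dθ.

Under the substitution, the integrand becomes 8, so

    ∬_D (8) dA = ∫_{0}^{2π} ∫_{2}^{6} (8) · r dr dθ.

Inner integral (in r): ∫_{2}^{6} (8) · r dr = 128.

Outer integral (in θ): ∫_{0}^{2π} (128) dθ = 256π.

Therefore ∬_D (8) dA = 256π.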